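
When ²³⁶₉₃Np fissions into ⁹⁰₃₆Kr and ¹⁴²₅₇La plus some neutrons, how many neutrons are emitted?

Conserve mass number: 236 = 90 + 142 + k, so k = 236 − 232 = 4.
Check atomic number: 93 = 36 + 57 + 0 = 93. ✓

4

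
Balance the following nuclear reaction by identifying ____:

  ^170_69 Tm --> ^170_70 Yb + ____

beta-minus particle

Conserve mass number: 170 = 170 + A, so A = 0.
Conserve atomic number: 69 = 70 + Z, so Z = -1.
A = 0 and Z = -1 is ^0_-1 e — a beta-minus particle.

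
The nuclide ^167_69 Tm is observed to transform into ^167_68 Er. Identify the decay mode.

ΔA = 167 − 167 = 0; ΔZ = 68 − 69 = -1.
A is unchanged and Z drops by 1 — a proton has become a neutron (β⁺ emission or electron capture).

beta-plus decay or electron capture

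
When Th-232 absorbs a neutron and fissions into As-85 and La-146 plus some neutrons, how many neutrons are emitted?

2

Conserve mass number: 233 = 85 + 146 + k, so k = 233 − 231 = 2.
Check atomic number: 90 = 33 + 57 + 0 = 90. ✓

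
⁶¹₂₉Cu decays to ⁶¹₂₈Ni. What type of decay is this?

beta-plus decay or electron capture

ΔA = 61 − 61 = 0; ΔZ = 28 − 29 = -1.
A is unchanged and Z drops by 1 — a proton has become a neutron (β⁺ emission or electron capture).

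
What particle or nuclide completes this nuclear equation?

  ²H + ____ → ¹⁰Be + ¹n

Li-9

Conserve mass number: 2 + A = 10 + 1, so A = 9.
Conserve atomic number: 1 + Z = 4 + 0, so Z = 3.
Z = 3 is lithium, so the species is ⁹Li.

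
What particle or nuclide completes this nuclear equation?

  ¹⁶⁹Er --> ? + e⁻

Tm-169

Conserve mass number: 169 = A + 0, so A = 169.
Conserve atomic number: 68 = Z − 1, so Z = 69.
Z = 69 is thulium, so the species is ¹⁶⁹Tm.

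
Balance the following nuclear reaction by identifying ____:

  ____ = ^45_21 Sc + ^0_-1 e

Conserve mass number: A = 45 + 0, so A = 45.
Conserve atomic number: Z = 21 − 1, so Z = 20.
Z = 20 is calcium, so the species is ^45_20 Ca.

Ca-45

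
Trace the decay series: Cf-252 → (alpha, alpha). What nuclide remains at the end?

Pu-244

Start: (A, Z) = (252, 98).
After α: (248, 96).
After α: (244, 94).
Z = 94 is plutonium.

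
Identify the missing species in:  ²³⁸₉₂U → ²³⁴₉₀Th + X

alpha particle

Conserve mass number: 238 = 234 + A, so A = 4.
Conserve atomic number: 92 = 90 + Z, so Z = 2.
A = 4 and Z = 2 is ⁴₂He — an alpha particle.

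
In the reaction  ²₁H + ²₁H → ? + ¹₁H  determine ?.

H-3

Conserve mass number: 2 + 2 = A + 1, so A = 3.
Conserve atomic number: 1 + 1 = Z + 1, so Z = 1.
A = 3 and Z = 1 is ³₁H — a triton.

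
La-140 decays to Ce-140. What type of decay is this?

ΔA = 140 − 140 = 0; ΔZ = 58 − 57 = +1.
A is unchanged and Z rises by 1 — a neutron has become a proton (β⁻ decay).

beta-minus decay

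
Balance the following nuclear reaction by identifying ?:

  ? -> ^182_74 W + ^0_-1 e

Ta-182

Conserve mass number: A = 182 + 0, so A = 182.
Conserve atomic number: Z = 74 − 1, so Z = 73.
Z = 73 is tantalum, so the species is ^182_73 Ta.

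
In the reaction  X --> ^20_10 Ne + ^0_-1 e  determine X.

F-20

Conserve mass number: A = 20 + 0, so A = 20.
Conserve atomic number: Z = 10 − 1, so Z = 9.
Z = 9 is fluorine, so the species is ^20_9 F.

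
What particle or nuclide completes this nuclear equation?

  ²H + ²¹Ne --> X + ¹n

Conserve mass number: 2 + 21 = A + 1, so A = 22.
Conserve atomic number: 1 + 10 = Z + 0, so Z = 11.
Z = 11 is sodium, so the species is ²²Na.

Na-22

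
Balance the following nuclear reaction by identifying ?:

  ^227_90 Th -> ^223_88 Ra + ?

alpha particle

Conserve mass number: 227 = 223 + A, so A = 4.
Conserve atomic number: 90 = 88 + Z, so Z = 2.
A = 4 and Z = 2 is ^4_2 He — an alpha particle.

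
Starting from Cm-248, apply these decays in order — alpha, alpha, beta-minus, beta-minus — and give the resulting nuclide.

Pu-240

Start: (A, Z) = (248, 96).
After α: (244, 94).
After α: (240, 92).
After β⁻: (240, 93).
After β⁻: (240, 94).
Z = 94 is plutonium.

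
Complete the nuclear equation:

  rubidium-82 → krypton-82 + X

positron

Conserve mass number: 82 = 82 + A, so A = 0.
Conserve atomic number: 37 = 36 + Z, so Z = 1.
A = 0 and Z = 1 is e⁺ — a positron.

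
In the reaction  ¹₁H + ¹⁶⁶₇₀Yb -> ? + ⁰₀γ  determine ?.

Lu-167

Conserve mass number: 1 + 166 = A + 0, so A = 167.
Conserve atomic number: 1 + 70 = Z + 0, so Z = 71.
Z = 71 is lutetium, so the species is ¹⁶⁷₇₁Lu.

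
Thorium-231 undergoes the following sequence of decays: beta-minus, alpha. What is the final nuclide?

Ac-227

Start: (A, Z) = (231, 90).
After β⁻: (231, 91).
After α: (227, 89).
Z = 89 is actinium.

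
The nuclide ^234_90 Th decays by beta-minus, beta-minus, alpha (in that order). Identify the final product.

Th-230

Start: (A, Z) = (234, 90).
After β⁻: (234, 91).
After β⁻: (234, 92).
After α: (230, 90).
Z = 90 is thorium.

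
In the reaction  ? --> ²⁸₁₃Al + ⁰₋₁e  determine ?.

Mg-28

Conserve mass number: A = 28 + 0, so A = 28.
Conserve atomic number: Z = 13 − 1, so Z = 12.
Z = 12 is magnesium, so the species is ²⁸₁₂Mg.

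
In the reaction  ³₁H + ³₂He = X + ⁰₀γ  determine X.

Li-6

Conserve mass number: 3 + 3 = A + 0, so A = 6.
Conserve atomic number: 1 + 2 = Z + 0, so Z = 3.
Z = 3 is lithium, so the species is ⁶₃Li.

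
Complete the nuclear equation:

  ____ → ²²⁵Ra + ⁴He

Th-229

Conserve mass number: A = 225 + 4, so A = 229.
Conserve atomic number: Z = 88 + 2, so Z = 90.
Z = 90 is thorium, so the species is ²²⁹Th.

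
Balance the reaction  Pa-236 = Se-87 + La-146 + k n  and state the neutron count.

3

Conserve mass number: 236 = 87 + 146 + k, so k = 236 − 233 = 3.
Check atomic number: 91 = 34 + 57 + 0 = 91. ✓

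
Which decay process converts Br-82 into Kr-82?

ΔA = 82 − 82 = 0; ΔZ = 36 − 35 = +1.
A is unchanged and Z rises by 1 — a neutron has become a proton (β⁻ decay).

beta-minus decay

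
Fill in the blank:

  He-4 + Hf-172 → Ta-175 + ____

proton

Conserve mass number: 4 + 172 = 175 + A, so A = 1.
Conserve atomic number: 2 + 72 = 73 + Z, so Z = 1.
A = 1 and Z = 1 is H-1 — a proton.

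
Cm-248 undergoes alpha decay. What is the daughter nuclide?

Pu-244

Alpha decay: mass number changes by -4, atomic number by -2.
A: 248 − 4 = 244; Z: 96 − 2 = 94.
Z = 94 is plutonium, so the daughter is Pu-244.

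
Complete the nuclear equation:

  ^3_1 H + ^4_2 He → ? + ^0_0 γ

Li-7

Conserve mass number: 3 + 4 = A + 0, so A = 7.
Conserve atomic number: 1 + 2 = Z + 0, so Z = 3.
Z = 3 is lithium, so the species is ^7_3 Li.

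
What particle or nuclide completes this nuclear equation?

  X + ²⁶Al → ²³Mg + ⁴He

proton

Conserve mass number: A + 26 = 23 + 4, so A = 1.
Conserve atomic number: Z + 13 = 12 + 2, so Z = 1.
A = 1 and Z = 1 is ¹H — a proton.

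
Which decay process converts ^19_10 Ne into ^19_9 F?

ΔA = 19 − 19 = 0; ΔZ = 9 − 10 = -1.
A is unchanged and Z drops by 1 — a proton has become a neutron (β⁺ emission or electron capture).

beta-plus decay or electron capture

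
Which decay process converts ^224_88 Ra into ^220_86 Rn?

ΔA = 220 − 224 = -4; ΔZ = 86 − 88 = -2.
A drops by 4 and Z drops by 2 — the signature of alpha emission.

alpha decay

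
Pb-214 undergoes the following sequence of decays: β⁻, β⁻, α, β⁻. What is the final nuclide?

Bi-210

Start: (A, Z) = (214, 82).
After β⁻: (214, 83).
After β⁻: (214, 84).
After α: (210, 82).
After β⁻: (210, 83).
Z = 83 is bismuth.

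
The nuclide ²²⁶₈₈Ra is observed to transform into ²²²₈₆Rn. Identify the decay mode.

ΔA = 222 − 226 = -4; ΔZ = 86 − 88 = -2.
A drops by 4 and Z drops by 2 — the signature of alpha emission.

alpha decay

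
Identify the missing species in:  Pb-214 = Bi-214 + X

Conserve mass number: 214 = 214 + A, so A = 0.
Conserve atomic number: 82 = 83 + Z, so Z = -1.
A = 0 and Z = -1 is e⁻ — a beta-minus particle.

beta-minus particle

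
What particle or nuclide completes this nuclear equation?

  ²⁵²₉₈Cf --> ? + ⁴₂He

Cm-248

Conserve mass number: 252 = A + 4, so A = 248.
Conserve atomic number: 98 = Z + 2, so Z = 96.
Z = 96 is curium, so the species is ²⁴⁸₉₆Cm.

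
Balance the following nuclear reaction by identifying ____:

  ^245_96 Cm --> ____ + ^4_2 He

Conserve mass number: 245 = A + 4, so A = 241.
Conserve atomic number: 96 = Z + 2, so Z = 94.
Z = 94 is plutonium, so the species is ^241_94 Pu.

Pu-241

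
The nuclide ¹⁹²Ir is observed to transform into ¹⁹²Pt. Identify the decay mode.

ΔA = 192 − 192 = 0; ΔZ = 78 − 77 = +1.
A is unchanged and Z rises by 1 — a neutron has become a proton (β⁻ decay).

beta-minus decay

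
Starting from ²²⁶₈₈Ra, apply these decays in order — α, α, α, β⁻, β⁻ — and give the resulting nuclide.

Po-214

Start: (A, Z) = (226, 88).
After α: (222, 86).
After α: (218, 84).
After α: (214, 82).
After β⁻: (214, 83).
After β⁻: (214, 84).
Z = 84 is polonium.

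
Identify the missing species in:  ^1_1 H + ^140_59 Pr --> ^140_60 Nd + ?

neutron

Conserve mass number: 1 + 140 = 140 + A, so A = 1.
Conserve atomic number: 1 + 59 = 60 + Z, so Z = 0.
A = 1 and Z = 0 is ^1_0 n — a neutron.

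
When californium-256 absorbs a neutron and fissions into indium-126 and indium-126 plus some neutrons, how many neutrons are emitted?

5

Conserve mass number: 257 = 126 + 126 + k, so k = 257 − 252 = 5.
Check atomic number: 98 = 49 + 49 + 0 = 98. ✓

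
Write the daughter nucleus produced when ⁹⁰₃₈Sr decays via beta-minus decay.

Y-90

Beta-minus decay: mass number changes by +0, atomic number by +1.
A: 90 = 90; Z: 38 + 1 = 39.
Z = 39 is yttrium, so the daughter is ⁹⁰₃₉Y.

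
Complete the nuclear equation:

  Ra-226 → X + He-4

Rn-222

Conserve mass number: 226 = A + 4, so A = 222.
Conserve atomic number: 88 = Z + 2, so Z = 86.
Z = 86 is radon, so the species is Rn-222.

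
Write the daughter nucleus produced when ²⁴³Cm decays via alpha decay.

Pu-239

Alpha decay: mass number changes by -4, atomic number by -2.
A: 243 − 4 = 239; Z: 96 − 2 = 94.
Z = 94 is plutonium, so the daughter is ²³⁹Pu.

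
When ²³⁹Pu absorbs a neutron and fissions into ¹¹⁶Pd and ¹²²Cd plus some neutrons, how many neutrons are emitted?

2

Conserve mass number: 240 = 116 + 122 + k, so k = 240 − 238 = 2.
Check atomic number: 94 = 46 + 48 + 0 = 94. ✓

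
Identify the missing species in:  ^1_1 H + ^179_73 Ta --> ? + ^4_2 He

Conserve mass number: 1 + 179 = A + 4, so A = 176.
Conserve atomic number: 1 + 73 = Z + 2, so Z = 72.
Z = 72 is hafnium, so the species is ^176_72 Hf.

Hf-176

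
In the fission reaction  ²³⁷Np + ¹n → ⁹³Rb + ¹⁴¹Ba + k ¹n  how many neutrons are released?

4

Conserve mass number: 238 = 93 + 141 + k, so k = 238 − 234 = 4.
Check atomic number: 93 = 37 + 56 + 0 = 93. ✓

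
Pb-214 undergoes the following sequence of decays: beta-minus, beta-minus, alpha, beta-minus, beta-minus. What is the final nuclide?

Start: (A, Z) = (214, 82).
After β⁻: (214, 83).
After β⁻: (214, 84).
After α: (210, 82).
After β⁻: (210, 83).
After β⁻: (210, 84).
Z = 84 is polonium.

Po-210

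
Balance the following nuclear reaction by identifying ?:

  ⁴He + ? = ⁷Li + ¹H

Conserve mass number: 4 + A = 7 + 1, so A = 4.
Conserve atomic number: 2 + Z = 3 + 1, so Z = 2.
A = 4 and Z = 2 is ⁴He — an alpha particle.

alpha particle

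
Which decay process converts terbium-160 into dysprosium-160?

ΔA = 160 − 160 = 0; ΔZ = 66 − 65 = +1.
A is unchanged and Z rises by 1 — a neutron has become a proton (β⁻ decay).

beta-minus decay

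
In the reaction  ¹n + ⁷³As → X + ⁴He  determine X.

Ga-70

Conserve mass number: 1 + 73 = A + 4, so A = 70.
Conserve atomic number: 0 + 33 = Z + 2, so Z = 31.
Z = 31 is gallium, so the species is ⁷⁰Ga.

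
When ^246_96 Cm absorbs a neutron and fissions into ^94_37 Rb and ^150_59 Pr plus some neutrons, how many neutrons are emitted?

Conserve mass number: 247 = 94 + 150 + k, so k = 247 − 244 = 3.
Check atomic number: 96 = 37 + 59 + 0 = 96. ✓

3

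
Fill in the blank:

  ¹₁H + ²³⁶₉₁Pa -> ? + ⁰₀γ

U-237

Conserve mass number: 1 + 236 = A + 0, so A = 237.
Conserve atomic number: 1 + 91 = Z + 0, so Z = 92.
Z = 92 is uranium, so the species is ²³⁷₉₂U.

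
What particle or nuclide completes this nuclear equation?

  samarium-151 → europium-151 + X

beta-minus particle

Conserve mass number: 151 = 151 + A, so A = 0.
Conserve atomic number: 62 = 63 + Z, so Z = -1.
A = 0 and Z = -1 is e⁻ — a beta-minus particle.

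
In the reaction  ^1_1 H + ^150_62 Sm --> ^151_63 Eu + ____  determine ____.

Conserve mass number: 1 + 150 = 151 + A, so A = 0.
Conserve atomic number: 1 + 62 = 63 + Z, so Z = 0.
A = 0 and Z = 0 is ^0_0 γ — a gamma ray.

gamma ray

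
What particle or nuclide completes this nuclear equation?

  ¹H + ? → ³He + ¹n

Conserve mass number: 1 + A = 3 + 1, so A = 3.
Conserve atomic number: 1 + Z = 2 + 0, so Z = 1.
A = 3 and Z = 1 is ³H — a triton.

triton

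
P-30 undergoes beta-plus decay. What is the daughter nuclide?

Beta-plus decay: mass number changes by +0, atomic number by -1.
A: 30 = 30; Z: 15 − 1 = 14.
Z = 14 is silicon, so the daughter is Si-30.

Si-30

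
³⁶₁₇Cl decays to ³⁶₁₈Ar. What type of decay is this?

beta-minus decay

ΔA = 36 − 36 = 0; ΔZ = 18 − 17 = +1.
A is unchanged and Z rises by 1 — a neutron has become a proton (β⁻ decay).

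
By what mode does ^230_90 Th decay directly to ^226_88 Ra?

alpha decay

ΔA = 226 − 230 = -4; ΔZ = 88 − 90 = -2.
A drops by 4 and Z drops by 2 — the signature of alpha emission.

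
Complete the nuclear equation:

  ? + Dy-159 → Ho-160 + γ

Conserve mass number: A + 159 = 160 + 0, so A = 1.
Conserve atomic number: Z + 66 = 67 + 0, so Z = 1.
A = 1 and Z = 1 is H-1 — a proton.

proton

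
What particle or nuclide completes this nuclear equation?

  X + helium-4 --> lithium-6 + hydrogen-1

Conserve mass number: A + 4 = 6 + 1, so A = 3.
Conserve atomic number: Z + 2 = 3 + 1, so Z = 2.
Z = 2 is helium, so the species is helium-3.

He-3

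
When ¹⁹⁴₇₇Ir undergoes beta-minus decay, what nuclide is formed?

Beta-minus decay: mass number changes by +0, atomic number by +1.
A: 194 = 194; Z: 77 + 1 = 78.
Z = 78 is platinum, so the daughter is ¹⁹⁴₇₈Pt.

Pt-194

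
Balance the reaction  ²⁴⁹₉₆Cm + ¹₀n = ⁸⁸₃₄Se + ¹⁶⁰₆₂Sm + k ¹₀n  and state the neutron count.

Conserve mass number: 250 = 88 + 160 + k, so k = 250 − 248 = 2.
Check atomic number: 96 = 34 + 62 + 0 = 96. ✓

2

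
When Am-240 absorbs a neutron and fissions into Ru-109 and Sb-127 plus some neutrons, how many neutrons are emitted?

Conserve mass number: 241 = 109 + 127 + k, so k = 241 − 236 = 5.
Check atomic number: 95 = 44 + 51 + 0 = 95. ✓

5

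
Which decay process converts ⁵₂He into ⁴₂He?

neutron emission

ΔA = 4 − 5 = -1; ΔZ = 2 − 2 = +0.
A drops by 1 with Z unchanged — a neutron was emitted.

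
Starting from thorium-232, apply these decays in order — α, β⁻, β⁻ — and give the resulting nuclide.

Start: (A, Z) = (232, 90).
After α: (228, 88).
After β⁻: (228, 89).
After β⁻: (228, 90).
Z = 90 is thorium.

Th-228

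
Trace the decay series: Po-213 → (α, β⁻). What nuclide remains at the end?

Bi-209

Start: (A, Z) = (213, 84).
After α: (209, 82).
After β⁻: (209, 83).
Z = 83 is bismuth.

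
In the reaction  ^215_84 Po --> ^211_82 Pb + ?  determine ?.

alpha particle

Conserve mass number: 215 = 211 + A, so A = 4.
Conserve atomic number: 84 = 82 + Z, so Z = 2.
A = 4 and Z = 2 is ^4_2 He — an alpha particle.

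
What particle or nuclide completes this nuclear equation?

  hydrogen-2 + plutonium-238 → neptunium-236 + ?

Conserve mass number: 2 + 238 = 236 + A, so A = 4.
Conserve atomic number: 1 + 94 = 93 + Z, so Z = 2.
A = 4 and Z = 2 is helium-4 — an alpha particle.

alpha particle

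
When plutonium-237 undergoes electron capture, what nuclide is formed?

Np-237

Electron capture: mass number changes by +0, atomic number by -1.
A: 237 = 237; Z: 94 − 1 = 93.
Z = 93 is neptunium, so the daughter is neptunium-237.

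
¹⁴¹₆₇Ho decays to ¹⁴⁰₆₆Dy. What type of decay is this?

ΔA = 140 − 141 = -1; ΔZ = 66 − 67 = -1.
A drops by 1 and Z drops by 1 — a proton was emitted.

proton emission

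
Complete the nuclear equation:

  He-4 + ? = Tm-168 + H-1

Er-165

Conserve mass number: 4 + A = 168 + 1, so A = 165.
Conserve atomic number: 2 + Z = 69 + 1, so Z = 68.
Z = 68 is erbium, so the species is Er-165.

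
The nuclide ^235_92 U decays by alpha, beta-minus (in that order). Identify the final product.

Start: (A, Z) = (235, 92).
After α: (231, 90).
After β⁻: (231, 91).
Z = 91 is protactinium.

Pa-231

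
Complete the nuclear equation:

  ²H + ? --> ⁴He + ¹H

Conserve mass number: 2 + A = 4 + 1, so A = 3.
Conserve atomic number: 1 + Z = 2 + 1, so Z = 2.
Z = 2 is helium, so the species is ³He.

He-3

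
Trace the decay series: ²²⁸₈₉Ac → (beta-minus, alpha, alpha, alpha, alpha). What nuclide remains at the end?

Start: (A, Z) = (228, 89).
After β⁻: (228, 90).
After α: (224, 88).
After α: (220, 86).
After α: (216, 84).
After α: (212, 82).
Z = 82 is lead.

Pb-212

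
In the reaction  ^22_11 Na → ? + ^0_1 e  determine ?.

Ne-22

Conserve mass number: 22 = A + 0, so A = 22.
Conserve atomic number: 11 = Z + 1, so Z = 10.
Z = 10 is neon, so the species is ^22_10 Ne.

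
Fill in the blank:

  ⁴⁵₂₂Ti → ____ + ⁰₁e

Conserve mass number: 45 = A + 0, so A = 45.
Conserve atomic number: 22 = Z + 1, so Z = 21.
Z = 21 is scandium, so the species is ⁴⁵₂₁Sc.

Sc-45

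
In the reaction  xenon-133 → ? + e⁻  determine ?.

Cs-133

Conserve mass number: 133 = A + 0, so A = 133.
Conserve atomic number: 54 = Z − 1, so Z = 55.
Z = 55 is caesium, so the species is caesium-133.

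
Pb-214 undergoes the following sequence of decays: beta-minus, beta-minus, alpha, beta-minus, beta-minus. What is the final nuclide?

Po-210

Start: (A, Z) = (214, 82).
After β⁻: (214, 83).
After β⁻: (214, 84).
After α: (210, 82).
After β⁻: (210, 83).
After β⁻: (210, 84).
Z = 84 is polonium.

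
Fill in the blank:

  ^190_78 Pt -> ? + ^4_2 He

Os-186

Conserve mass number: 190 = A + 4, so A = 186.
Conserve atomic number: 78 = Z + 2, so Z = 76.
Z = 76 is osmium, so the species is ^186_76 Os.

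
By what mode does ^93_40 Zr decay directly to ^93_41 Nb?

ΔA = 93 − 93 = 0; ΔZ = 41 − 40 = +1.
A is unchanged and Z rises by 1 — a neutron has become a proton (β⁻ decay).

beta-minus decay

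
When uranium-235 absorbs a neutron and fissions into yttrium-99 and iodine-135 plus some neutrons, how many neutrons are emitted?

Conserve mass number: 236 = 99 + 135 + k, so k = 236 − 234 = 2.
Check atomic number: 92 = 39 + 53 + 0 = 92. ✓

2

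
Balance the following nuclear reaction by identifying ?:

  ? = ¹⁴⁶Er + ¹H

Tm-147

Conserve mass number: A = 146 + 1, so A = 147.
Conserve atomic number: Z = 68 + 1, so Z = 69.
Z = 69 is thulium, so the species is ¹⁴⁷Tm.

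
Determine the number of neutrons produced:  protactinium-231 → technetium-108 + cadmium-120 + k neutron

3

Conserve mass number: 231 = 108 + 120 + k, so k = 231 − 228 = 3.
Check atomic number: 91 = 43 + 48 + 0 = 91. ✓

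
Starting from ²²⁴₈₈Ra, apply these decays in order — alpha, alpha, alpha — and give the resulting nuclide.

Start: (A, Z) = (224, 88).
After α: (220, 86).
After α: (216, 84).
After α: (212, 82).
Z = 82 is lead.

Pb-212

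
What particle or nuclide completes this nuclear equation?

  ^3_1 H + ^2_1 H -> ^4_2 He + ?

neutron

Conserve mass number: 3 + 2 = 4 + A, so A = 1.
Conserve atomic number: 1 + 1 = 2 + Z, so Z = 0.
A = 1 and Z = 0 is ^1_0 n — a neutron.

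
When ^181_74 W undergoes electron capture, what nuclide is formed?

Ta-181

Electron capture: mass number changes by +0, atomic number by -1.
A: 181 = 181; Z: 74 − 1 = 73.
Z = 73 is tantalum, so the daughter is ^181_73 Ta.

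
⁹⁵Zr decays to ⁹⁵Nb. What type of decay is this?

beta-minus decay

ΔA = 95 − 95 = 0; ΔZ = 41 − 40 = +1.
A is unchanged and Z rises by 1 — a neutron has become a proton (β⁻ decay).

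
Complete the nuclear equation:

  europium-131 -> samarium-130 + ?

proton

Conserve mass number: 131 = 130 + A, so A = 1.
Conserve atomic number: 63 = 62 + Z, so Z = 1.
A = 1 and Z = 1 is hydrogen-1 — a proton.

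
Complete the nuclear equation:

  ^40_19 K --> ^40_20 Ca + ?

Conserve mass number: 40 = 40 + A, so A = 0.
Conserve atomic number: 19 = 20 + Z, so Z = -1.
A = 0 and Z = -1 is ^0_-1 e — a beta-minus particle.

beta-minus particle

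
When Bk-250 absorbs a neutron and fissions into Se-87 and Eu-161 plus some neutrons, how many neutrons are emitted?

Conserve mass number: 251 = 87 + 161 + k, so k = 251 − 248 = 3.
Check atomic number: 97 = 34 + 63 + 0 = 97. ✓

3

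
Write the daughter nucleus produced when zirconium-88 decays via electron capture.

Y-88

Electron capture: mass number changes by +0, atomic number by -1.
A: 88 = 88; Z: 40 − 1 = 39.
Z = 39 is yttrium, so the daughter is yttrium-88.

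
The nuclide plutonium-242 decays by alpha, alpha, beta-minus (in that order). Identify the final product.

Start: (A, Z) = (242, 94).
After α: (238, 92).
After α: (234, 90).
After β⁻: (234, 91).
Z = 91 is protactinium.

Pa-234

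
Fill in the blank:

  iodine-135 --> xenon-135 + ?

Conserve mass number: 135 = 135 + A, so A = 0.
Conserve atomic number: 53 = 54 + Z, so Z = -1.
A = 0 and Z = -1 is e⁻ — a beta-minus particle.

beta-minus particle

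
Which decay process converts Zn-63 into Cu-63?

beta-plus decay or electron capture

ΔA = 63 − 63 = 0; ΔZ = 29 − 30 = -1.
A is unchanged and Z drops by 1 — a proton has become a neutron (β⁺ emission or electron capture).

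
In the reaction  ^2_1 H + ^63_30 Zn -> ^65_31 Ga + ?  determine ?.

gamma ray

Conserve mass number: 2 + 63 = 65 + A, so A = 0.
Conserve atomic number: 1 + 30 = 31 + Z, so Z = 0.
A = 0 and Z = 0 is ^0_0 γ — a gamma ray.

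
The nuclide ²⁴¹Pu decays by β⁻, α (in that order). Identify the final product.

Start: (A, Z) = (241, 94).
After β⁻: (241, 95).
After α: (237, 93).
Z = 93 is neptunium.

Np-237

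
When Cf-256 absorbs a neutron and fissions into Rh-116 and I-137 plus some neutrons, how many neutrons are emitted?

Conserve mass number: 257 = 116 + 137 + k, so k = 257 − 253 = 4.
Check atomic number: 98 = 45 + 53 + 0 = 98. ✓

4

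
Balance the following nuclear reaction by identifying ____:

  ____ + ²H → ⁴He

deuteron

Conserve mass number: A + 2 = 4, so A = 2.
Conserve atomic number: Z + 1 = 2, so Z = 1.
A = 2 and Z = 1 is ²H — a deuteron.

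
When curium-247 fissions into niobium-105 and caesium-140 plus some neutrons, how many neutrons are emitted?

Conserve mass number: 247 = 105 + 140 + k, so k = 247 − 245 = 2.
Check atomic number: 96 = 41 + 55 + 0 = 96. ✓

2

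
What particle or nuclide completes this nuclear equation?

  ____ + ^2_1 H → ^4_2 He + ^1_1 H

He-3

Conserve mass number: A + 2 = 4 + 1, so A = 3.
Conserve atomic number: Z + 1 = 2 + 1, so Z = 2.
Z = 2 is helium, so the species is ^3_2 He.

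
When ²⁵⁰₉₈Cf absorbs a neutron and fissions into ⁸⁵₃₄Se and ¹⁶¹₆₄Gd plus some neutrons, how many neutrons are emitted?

5

Conserve mass number: 251 = 85 + 161 + k, so k = 251 − 246 = 5.
Check atomic number: 98 = 34 + 64 + 0 = 98. ✓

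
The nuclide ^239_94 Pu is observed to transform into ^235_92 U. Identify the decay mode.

alpha decay

ΔA = 235 − 239 = -4; ΔZ = 92 − 94 = -2.
A drops by 4 and Z drops by 2 — the signature of alpha emission.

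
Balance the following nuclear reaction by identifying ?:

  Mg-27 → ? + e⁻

Al-27

Conserve mass number: 27 = A + 0, so A = 27.
Conserve atomic number: 12 = Z − 1, so Z = 13.
Z = 13 is aluminium, so the species is Al-27.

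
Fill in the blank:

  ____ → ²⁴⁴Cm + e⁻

Conserve mass number: A = 244 + 0, so A = 244.
Conserve atomic number: Z = 96 − 1, so Z = 95.
Z = 95 is americium, so the species is ²⁴⁴Am.

Am-244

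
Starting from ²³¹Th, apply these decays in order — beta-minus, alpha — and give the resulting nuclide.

Ac-227

Start: (A, Z) = (231, 90).
After β⁻: (231, 91).
After α: (227, 89).
Z = 89 is actinium.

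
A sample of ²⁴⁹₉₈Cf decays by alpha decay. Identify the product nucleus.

Alpha decay: mass number changes by -4, atomic number by -2.
A: 249 − 4 = 245; Z: 98 − 2 = 96.
Z = 96 is curium, so the daughter is ²⁴⁵₉₆Cm.

Cm-245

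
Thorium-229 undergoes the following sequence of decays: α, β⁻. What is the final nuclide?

Start: (A, Z) = (229, 90).
After α: (225, 88).
After β⁻: (225, 89).
Z = 89 is actinium.

Ac-225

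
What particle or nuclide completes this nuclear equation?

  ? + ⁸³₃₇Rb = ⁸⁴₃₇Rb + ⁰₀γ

neutron

Conserve mass number: A + 83 = 84 + 0, so A = 1.
Conserve atomic number: Z + 37 = 37 + 0, so Z = 0.
A = 1 and Z = 0 is ¹₀n — a neutron.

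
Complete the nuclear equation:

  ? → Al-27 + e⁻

Mg-27

Conserve mass number: A = 27 + 0, so A = 27.
Conserve atomic number: Z = 13 − 1, so Z = 12.
Z = 12 is magnesium, so the species is Mg-27.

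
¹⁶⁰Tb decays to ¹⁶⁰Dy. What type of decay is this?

beta-minus decay

ΔA = 160 − 160 = 0; ΔZ = 66 − 65 = +1.
A is unchanged and Z rises by 1 — a neutron has become a proton (β⁻ decay).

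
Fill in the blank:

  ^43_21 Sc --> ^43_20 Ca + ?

positron

Conserve mass number: 43 = 43 + A, so A = 0.
Conserve atomic number: 21 = 20 + Z, so Z = 1.
A = 0 and Z = 1 is ^0_1 e — a positron.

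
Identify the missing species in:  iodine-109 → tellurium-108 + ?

Conserve mass number: 109 = 108 + A, so A = 1.
Conserve atomic number: 53 = 52 + Z, so Z = 1.
A = 1 and Z = 1 is hydrogen-1 — a proton.

proton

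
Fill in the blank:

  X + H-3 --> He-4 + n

Conserve mass number: A + 3 = 4 + 1, so A = 2.
Conserve atomic number: Z + 1 = 2 + 0, so Z = 1.
A = 2 and Z = 1 is H-2 — a deuteron.

deuteron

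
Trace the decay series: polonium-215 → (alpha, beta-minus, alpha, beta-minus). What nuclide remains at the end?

Start: (A, Z) = (215, 84).
After α: (211, 82).
After β⁻: (211, 83).
After α: (207, 81).
After β⁻: (207, 82).
Z = 82 is lead.

Pb-207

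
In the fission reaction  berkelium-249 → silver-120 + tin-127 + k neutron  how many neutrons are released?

Conserve mass number: 249 = 120 + 127 + k, so k = 249 − 247 = 2.
Check atomic number: 97 = 47 + 50 + 0 = 97. ✓

2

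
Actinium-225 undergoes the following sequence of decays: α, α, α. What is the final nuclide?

Start: (A, Z) = (225, 89).
After α: (221, 87).
After α: (217, 85).
After α: (213, 83).
Z = 83 is bismuth.

Bi-213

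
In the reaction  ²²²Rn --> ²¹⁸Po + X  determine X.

alpha particle

Conserve mass number: 222 = 218 + A, so A = 4.
Conserve atomic number: 86 = 84 + Z, so Z = 2.
A = 4 and Z = 2 is ⁴He — an alpha particle.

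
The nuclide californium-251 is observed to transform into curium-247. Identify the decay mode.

alpha decay

ΔA = 247 − 251 = -4; ΔZ = 96 − 98 = -2.
A drops by 4 and Z drops by 2 — the signature of alpha emission.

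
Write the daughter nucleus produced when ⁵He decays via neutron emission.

Neutron emission: mass number changes by -1, atomic number by +0.
A: 5 − 1 = 4; Z: 2 = 2.
Z = 2 is helium, so the daughter is ⁴He.

He-4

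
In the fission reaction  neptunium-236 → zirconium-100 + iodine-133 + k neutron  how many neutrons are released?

3

Conserve mass number: 236 = 100 + 133 + k, so k = 236 − 233 = 3.
Check atomic number: 93 = 40 + 53 + 0 = 93. ✓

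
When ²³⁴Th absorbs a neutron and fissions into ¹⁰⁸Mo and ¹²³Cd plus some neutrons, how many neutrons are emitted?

Conserve mass number: 235 = 108 + 123 + k, so k = 235 − 231 = 4.
Check atomic number: 90 = 42 + 48 + 0 = 90. ✓

4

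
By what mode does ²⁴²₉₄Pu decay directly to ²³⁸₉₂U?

alpha decay

ΔA = 238 − 242 = -4; ΔZ = 92 − 94 = -2.
A drops by 4 and Z drops by 2 — the signature of alpha emission.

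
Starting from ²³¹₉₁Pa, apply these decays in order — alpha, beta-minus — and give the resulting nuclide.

Th-227

Start: (A, Z) = (231, 91).
After α: (227, 89).
After β⁻: (227, 90).
Z = 90 is thorium.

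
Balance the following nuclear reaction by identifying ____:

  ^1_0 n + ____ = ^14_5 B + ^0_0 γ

Conserve mass number: 1 + A = 14 + 0, so A = 13.
Conserve atomic number: 0 + Z = 5 + 0, so Z = 5.
Z = 5 is boron, so the species is ^13_5 B.

B-13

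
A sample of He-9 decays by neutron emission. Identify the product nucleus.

He-8

Neutron emission: mass number changes by -1, atomic number by +0.
A: 9 − 1 = 8; Z: 2 = 2.
Z = 2 is helium, so the daughter is He-8.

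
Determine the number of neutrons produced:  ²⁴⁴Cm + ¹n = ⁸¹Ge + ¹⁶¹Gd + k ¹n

3

Conserve mass number: 245 = 81 + 161 + k, so k = 245 − 242 = 3.
Check atomic number: 96 = 32 + 64 + 0 = 96. ✓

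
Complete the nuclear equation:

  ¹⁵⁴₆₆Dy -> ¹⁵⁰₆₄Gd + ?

alpha particle

Conserve mass number: 154 = 150 + A, so A = 4.
Conserve atomic number: 66 = 64 + Z, so Z = 2.
A = 4 and Z = 2 is ⁴₂He — an alpha particle.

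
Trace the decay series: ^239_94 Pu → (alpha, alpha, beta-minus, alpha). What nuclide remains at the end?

Ac-227

Start: (A, Z) = (239, 94).
After α: (235, 92).
After α: (231, 90).
After β⁻: (231, 91).
After α: (227, 89).
Z = 89 is actinium.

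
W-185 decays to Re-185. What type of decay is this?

ΔA = 185 − 185 = 0; ΔZ = 75 − 74 = +1.
A is unchanged and Z rises by 1 — a neutron has become a proton (β⁻ decay).

beta-minus decay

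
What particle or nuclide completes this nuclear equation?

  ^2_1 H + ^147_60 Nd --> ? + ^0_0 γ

Conserve mass number: 2 + 147 = A + 0, so A = 149.
Conserve atomic number: 1 + 60 = Z + 0, so Z = 61.
Z = 61 is promethium, so the species is ^149_61 Pm.

Pm-149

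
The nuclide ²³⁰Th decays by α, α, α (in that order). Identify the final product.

Start: (A, Z) = (230, 90).
After α: (226, 88).
After α: (222, 86).
After α: (218, 84).
Z = 84 is polonium.

Po-218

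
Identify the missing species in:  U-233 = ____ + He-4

Conserve mass number: 233 = A + 4, so A = 229.
Conserve atomic number: 92 = Z + 2, so Z = 90.
Z = 90 is thorium, so the species is Th-229.

Th-229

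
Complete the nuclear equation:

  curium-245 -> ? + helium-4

Pu-241

Conserve mass number: 245 = A + 4, so A = 241.
Conserve atomic number: 96 = Z + 2, so Z = 94.
Z = 94 is plutonium, so the species is plutonium-241.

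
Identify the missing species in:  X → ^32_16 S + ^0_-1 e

Conserve mass number: A = 32 + 0, so A = 32.
Conserve atomic number: Z = 16 − 1, so Z = 15.
Z = 15 is phosphorus, so the species is ^32_15 P.

P-32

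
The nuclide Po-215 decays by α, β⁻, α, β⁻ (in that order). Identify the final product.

Start: (A, Z) = (215, 84).
After α: (211, 82).
After β⁻: (211, 83).
After α: (207, 81).
After β⁻: (207, 82).
Z = 82 is lead.

Pb-207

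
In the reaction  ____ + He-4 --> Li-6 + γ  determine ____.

deuteron

Conserve mass number: A + 4 = 6 + 0, so A = 2.
Conserve atomic number: Z + 2 = 3 + 0, so Z = 1.
A = 2 and Z = 1 is H-2 — a deuteron.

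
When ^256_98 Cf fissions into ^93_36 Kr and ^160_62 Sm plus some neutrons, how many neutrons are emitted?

Conserve mass number: 256 = 93 + 160 + k, so k = 256 − 253 = 3.
Check atomic number: 98 = 36 + 62 + 0 = 98. ✓

3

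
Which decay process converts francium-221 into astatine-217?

ΔA = 217 − 221 = -4; ΔZ = 85 − 87 = -2.
A drops by 4 and Z drops by 2 — the signature of alpha emission.

alpha decay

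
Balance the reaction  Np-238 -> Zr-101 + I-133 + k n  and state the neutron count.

Conserve mass number: 238 = 101 + 133 + k, so k = 238 − 234 = 4.
Check atomic number: 93 = 40 + 53 + 0 = 93. ✓

4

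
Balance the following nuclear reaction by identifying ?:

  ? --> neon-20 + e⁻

Conserve mass number: A = 20 + 0, so A = 20.
Conserve atomic number: Z = 10 − 1, so Z = 9.
Z = 9 is fluorine, so the species is fluorine-20.

F-20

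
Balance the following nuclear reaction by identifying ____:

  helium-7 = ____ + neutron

He-6

Conserve mass number: 7 = A + 1, so A = 6.
Conserve atomic number: 2 = Z + 0, so Z = 2.
Z = 2 is helium, so the species is helium-6.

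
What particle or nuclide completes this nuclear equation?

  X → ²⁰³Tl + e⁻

Hg-203

Conserve mass number: A = 203 + 0, so A = 203.
Conserve atomic number: Z = 81 − 1, so Z = 80.
Z = 80 is mercury, so the species is ²⁰³Hg.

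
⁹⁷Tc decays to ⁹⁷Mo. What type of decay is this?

beta-plus decay or electron capture

ΔA = 97 − 97 = 0; ΔZ = 42 − 43 = -1.
A is unchanged and Z drops by 1 — a proton has become a neutron (β⁺ emission or electron capture).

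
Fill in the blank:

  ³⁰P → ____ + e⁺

Conserve mass number: 30 = A + 0, so A = 30.
Conserve atomic number: 15 = Z + 1, so Z = 14.
Z = 14 is silicon, so the species is ³⁰Si.

Si-30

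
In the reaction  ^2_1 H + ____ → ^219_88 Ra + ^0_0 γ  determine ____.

Conserve mass number: 2 + A = 219 + 0, so A = 217.
Conserve atomic number: 1 + Z = 88 + 0, so Z = 87.
Z = 87 is francium, so the species is ^217_87 Fr.

Fr-217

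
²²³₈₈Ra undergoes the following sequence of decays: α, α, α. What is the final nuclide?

Start: (A, Z) = (223, 88).
After α: (219, 86).
After α: (215, 84).
After α: (211, 82).
Z = 82 is lead.

Pb-211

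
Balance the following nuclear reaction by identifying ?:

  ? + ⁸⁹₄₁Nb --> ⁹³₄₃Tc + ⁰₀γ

Conserve mass number: A + 89 = 93 + 0, so A = 4.
Conserve atomic number: Z + 41 = 43 + 0, so Z = 2.
A = 4 and Z = 2 is ⁴₂He — an alpha particle.

alpha particle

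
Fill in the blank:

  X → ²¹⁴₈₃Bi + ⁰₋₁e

Conserve mass number: A = 214 + 0, so A = 214.
Conserve atomic number: Z = 83 − 1, so Z = 82.
Z = 82 is lead, so the species is ²¹⁴₈₂Pb.

Pb-214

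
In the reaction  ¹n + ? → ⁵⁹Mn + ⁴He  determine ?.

Conserve mass number: 1 + A = 59 + 4, so A = 62.
Conserve atomic number: 0 + Z = 25 + 2, so Z = 27.
Z = 27 is cobalt, so the species is ⁶²Co.

Co-62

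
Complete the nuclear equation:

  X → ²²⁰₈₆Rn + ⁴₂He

Ra-224

Conserve mass number: A = 220 + 4, so A = 224.
Conserve atomic number: Z = 86 + 2, so Z = 88.
Z = 88 is radium, so the species is ²²⁴₈₈Ra.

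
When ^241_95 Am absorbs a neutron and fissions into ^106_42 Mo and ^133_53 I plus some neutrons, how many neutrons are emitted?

Conserve mass number: 242 = 106 + 133 + k, so k = 242 − 239 = 3.
Check atomic number: 95 = 42 + 53 + 0 = 95. ✓

3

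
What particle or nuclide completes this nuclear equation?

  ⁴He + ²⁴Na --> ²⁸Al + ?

Conserve mass number: 4 + 24 = 28 + A, so A = 0.
Conserve atomic number: 2 + 11 = 13 + Z, so Z = 0.
A = 0 and Z = 0 is γ — a gamma ray.

gamma ray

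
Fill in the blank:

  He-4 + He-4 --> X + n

Be-7

Conserve mass number: 4 + 4 = A + 1, so A = 7.
Conserve atomic number: 2 + 2 = Z + 0, so Z = 4.
Z = 4 is beryllium, so the species is Be-7.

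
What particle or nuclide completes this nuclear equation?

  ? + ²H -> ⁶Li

alpha particle

Conserve mass number: A + 2 = 6, so A = 4.
Conserve atomic number: Z + 1 = 3, so Z = 2.
A = 4 and Z = 2 is ⁴He — an alpha particle.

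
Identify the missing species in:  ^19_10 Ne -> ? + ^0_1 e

Conserve mass number: 19 = A + 0, so A = 19.
Conserve atomic number: 10 = Z + 1, so Z = 9.
Z = 9 is fluorine, so the species is ^19_9 F.

F-19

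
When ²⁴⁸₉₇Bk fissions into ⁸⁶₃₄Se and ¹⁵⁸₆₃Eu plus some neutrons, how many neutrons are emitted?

4

Conserve mass number: 248 = 86 + 158 + k, so k = 248 − 244 = 4.
Check atomic number: 97 = 34 + 63 + 0 = 97. ✓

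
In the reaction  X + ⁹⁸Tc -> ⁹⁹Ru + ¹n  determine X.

deuteron

Conserve mass number: A + 98 = 99 + 1, so A = 2.
Conserve atomic number: Z + 43 = 44 + 0, so Z = 1.
A = 2 and Z = 1 is ²H — a deuteron.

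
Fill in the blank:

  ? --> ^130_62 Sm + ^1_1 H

Eu-131

Conserve mass number: A = 130 + 1, so A = 131.
Conserve atomic number: Z = 62 + 1, so Z = 63.
Z = 63 is europium, so the species is ^131_63 Eu.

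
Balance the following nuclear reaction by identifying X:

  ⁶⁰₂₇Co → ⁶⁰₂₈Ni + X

beta-minus particle

Conserve mass number: 60 = 60 + A, so A = 0.
Conserve atomic number: 27 = 28 + Z, so Z = -1.
A = 0 and Z = -1 is ⁰₋₁e — a beta-minus particle.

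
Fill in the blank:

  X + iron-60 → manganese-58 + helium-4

deuteron

Conserve mass number: A + 60 = 58 + 4, so A = 2.
Conserve atomic number: Z + 26 = 25 + 2, so Z = 1.
A = 2 and Z = 1 is hydrogen-2 — a deuteron.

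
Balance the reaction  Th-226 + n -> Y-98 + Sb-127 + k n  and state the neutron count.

2

Conserve mass number: 227 = 98 + 127 + k, so k = 227 − 225 = 2.
Check atomic number: 90 = 39 + 51 + 0 = 90. ✓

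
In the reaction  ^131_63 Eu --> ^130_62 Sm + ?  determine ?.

Conserve mass number: 131 = 130 + A, so A = 1.
Conserve atomic number: 63 = 62 + Z, so Z = 1.
A = 1 and Z = 1 is ^1_1 H — a proton.

proton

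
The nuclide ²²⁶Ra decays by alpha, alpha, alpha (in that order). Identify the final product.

Pb-214

Start: (A, Z) = (226, 88).
After α: (222, 86).
After α: (218, 84).
After α: (214, 82).
Z = 82 is lead.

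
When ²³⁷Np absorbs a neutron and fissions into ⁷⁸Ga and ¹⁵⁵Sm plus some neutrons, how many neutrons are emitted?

Conserve mass number: 238 = 78 + 155 + k, so k = 238 − 233 = 5.
Check atomic number: 93 = 31 + 62 + 0 = 93. ✓

5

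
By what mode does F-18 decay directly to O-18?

ΔA = 18 − 18 = 0; ΔZ = 8 − 9 = -1.
A is unchanged and Z drops by 1 — a proton has become a neutron (β⁺ emission or electron capture).

beta-plus decay or electron capture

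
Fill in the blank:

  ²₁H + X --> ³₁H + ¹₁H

deuteron

Conserve mass number: 2 + A = 3 + 1, so A = 2.
Conserve atomic number: 1 + Z = 1 + 1, so Z = 1.
A = 2 and Z = 1 is ²₁H — a deuteron.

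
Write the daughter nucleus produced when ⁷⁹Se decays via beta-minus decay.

Br-79

Beta-minus decay: mass number changes by +0, atomic number by +1.
A: 79 = 79; Z: 34 + 1 = 35.
Z = 35 is bromine, so the daughter is ⁷⁹Br.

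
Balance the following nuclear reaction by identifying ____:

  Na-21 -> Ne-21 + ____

Conserve mass number: 21 = 21 + A, so A = 0.
Conserve atomic number: 11 = 10 + Z, so Z = 1.
A = 0 and Z = 1 is e⁺ — a positron.

positron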